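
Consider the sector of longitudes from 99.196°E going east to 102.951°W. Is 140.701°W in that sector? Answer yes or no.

Band width going east from +99.196° to -102.951°: ((-102.951 − 99.196) mod 360) = 157.853°.
Offset of -140.701° east of the west edge: ((-140.701 − 99.196) mod 360) = 120.103°.
120.103° ≤ 157.853° ⇒ inside.

Yes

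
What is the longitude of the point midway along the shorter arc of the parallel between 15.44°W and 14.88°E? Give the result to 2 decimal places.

Signed shortest Δλ from -15.44° to +14.88° is +30.32°.
Midpoint longitude = -15.44° + (+30.32°)/2 = -15.44° + 15.16° = -0.28°.

0.28°W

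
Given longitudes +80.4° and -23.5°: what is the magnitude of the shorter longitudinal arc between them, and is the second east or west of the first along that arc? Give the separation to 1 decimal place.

103.9° west

Raw difference: -23.5 − 80.4 = -103.9°.
Normalise into (−180°, 180°]: -103.9° stays -103.9°.
Negative ⇒ the second point lies to the west; separation 103.9°.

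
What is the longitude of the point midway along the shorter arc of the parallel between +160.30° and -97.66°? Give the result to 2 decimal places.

Signed shortest Δλ from +160.30° to -97.66° is +102.04°.
Midpoint longitude = +160.30° + (+102.04°)/2 = +160.30° + 51.02° = +211.32°.
Normalise into (−180°, 180°]: -148.68°.
(The naïve average (+160.30 + -97.66)/2 = 31.32° is on the wrong side of the globe.)

-148.68°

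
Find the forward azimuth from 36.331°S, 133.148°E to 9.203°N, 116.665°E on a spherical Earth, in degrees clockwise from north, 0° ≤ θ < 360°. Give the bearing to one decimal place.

337.9°

Δλ = 116.665 − 133.148 = -16.483°.
θ = atan2( sin Δλ · cos φ₂ , cos φ₁ · sin φ₂ − sin φ₁ · cos φ₂ · cos Δλ )
  = atan2(-0.28008, 0.68963) = -22.103° → normalised to [0°, 360°): 337.897°.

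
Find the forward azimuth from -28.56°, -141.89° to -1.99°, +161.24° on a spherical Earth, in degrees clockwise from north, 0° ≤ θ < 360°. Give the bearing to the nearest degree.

285°

Δλ = 161.24 − -141.89 = 303.13°; wrapped into (−180°, 180°]: -56.87°.
θ = atan2( sin Δλ · cos φ₂ , cos φ₁ · sin φ₂ − sin φ₁ · cos φ₂ · cos Δλ )
  = atan2(-0.83693, 0.23063) = -74.593° → normalised to [0°, 360°): 285.407°.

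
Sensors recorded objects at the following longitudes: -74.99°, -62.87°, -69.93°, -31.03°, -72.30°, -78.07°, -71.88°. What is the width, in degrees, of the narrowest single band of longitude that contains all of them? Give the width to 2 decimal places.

47.04°

Sort the longitudes: -78.07°, -74.99°, -72.30°, -71.88°, -69.93°, -62.87°, -31.03°.
Eastward gaps between consecutive values (wrapping around): 3.08°, 2.69°, 0.42°, 1.95°, 7.06°, 31.84°, 312.96°.
Largest gap = 312.96° ⇒ minimal covering band is its complement: 360° − 312.96° = 47.04°.
Band runs from -78.07° eastward to -31.03°.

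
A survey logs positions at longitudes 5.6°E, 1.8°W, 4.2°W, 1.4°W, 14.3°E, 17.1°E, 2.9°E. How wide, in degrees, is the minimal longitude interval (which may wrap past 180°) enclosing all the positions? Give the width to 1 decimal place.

Sort the longitudes: -4.2°, -1.8°, -1.4°, +2.9°, +5.6°, +14.3°, +17.1°.
Eastward gaps between consecutive values (wrapping around): 2.4°, 0.4°, 4.3°, 2.7°, 8.7°, 2.8°, 338.7°.
Largest gap = 338.7° ⇒ minimal covering band is its complement: 360° − 338.7° = 21.3°.
Band runs from -4.2° eastward to +17.1°.

21.3°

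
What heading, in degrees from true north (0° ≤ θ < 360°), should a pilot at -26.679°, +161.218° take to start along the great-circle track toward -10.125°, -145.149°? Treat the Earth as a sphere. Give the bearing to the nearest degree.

Δλ = -145.149 − 161.218 = -306.367°; wrapped into (−180°, 180°]: 53.633°.
θ = atan2( sin Δλ · cos φ₂ , cos φ₁ · sin φ₂ − sin φ₁ · cos φ₂ · cos Δλ )
  = atan2(0.79270, 0.10501) = 82.454° → normalised to [0°, 360°): 82.454°.

82°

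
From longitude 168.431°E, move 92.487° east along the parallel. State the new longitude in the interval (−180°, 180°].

99.082°W

Start at +168.431°; shift +92.487° → +260.918°.
+260.918° lies outside (−180°, 180°]; subtract 360° → -99.082°.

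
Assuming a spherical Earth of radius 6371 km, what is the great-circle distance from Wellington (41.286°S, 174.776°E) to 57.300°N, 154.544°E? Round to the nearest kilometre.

11124 km

Δλ = 154.544 − 174.776 = -20.232°.
Δφ = 57.300 − -41.286 = 98.586°.
a = sin²(Δφ/2) + cos φ₁ · cos φ₂ · sin²(Δλ/2) = 0.587170.
c = 2·atan2(√a, √(1−a)) = 1.74603 rad → d = 6371·c ≈ 11123.97 km.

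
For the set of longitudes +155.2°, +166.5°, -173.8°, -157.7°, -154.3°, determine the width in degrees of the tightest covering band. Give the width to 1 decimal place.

Sort the longitudes: -173.8°, -157.7°, -154.3°, +155.2°, +166.5°.
Eastward gaps between consecutive values (wrapping around): 16.1°, 3.4°, 309.5°, 11.3°, 19.7°.
Largest gap = 309.5° ⇒ minimal covering band is its complement: 360° − 309.5° = 50.5°.
Band runs from +155.2° eastward to -154.3°, crossing the antimeridian.

50.5°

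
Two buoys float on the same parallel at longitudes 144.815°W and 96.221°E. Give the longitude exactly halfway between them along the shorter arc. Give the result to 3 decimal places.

155.703°E

Signed shortest Δλ from -144.815° to +96.221° is -118.964°.
Midpoint longitude = -144.815° + (-118.964°)/2 = -144.815° − 59.482° = -204.297°.
Normalise into (−180°, 180°]: +155.703°.
(The naïve average (-144.815 + +96.221)/2 = -24.297° is on the wrong side of the globe.)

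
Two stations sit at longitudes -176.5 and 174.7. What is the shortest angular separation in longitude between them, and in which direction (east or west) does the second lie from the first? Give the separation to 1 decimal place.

8.8° west

Raw difference: 174.7 − -176.5 = 351.2°.
Normalise into (−180°, 180°]: 351.2° − 360° = -8.8°.
Negative ⇒ the second point lies to the west; separation 8.8°.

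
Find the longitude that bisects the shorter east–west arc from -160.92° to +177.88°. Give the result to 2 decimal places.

-171.52°

Signed shortest Δλ from -160.92° to +177.88° is -21.20°.
Midpoint longitude = -160.92° + (-21.20°)/2 = -160.92° − 10.60° = -171.52°.
(The naïve average (-160.92 + +177.88)/2 = 8.48° is on the wrong side of the globe.)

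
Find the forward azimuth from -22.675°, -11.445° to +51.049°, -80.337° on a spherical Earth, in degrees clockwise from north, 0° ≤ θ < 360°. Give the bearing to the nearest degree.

Δλ = -80.337 − -11.445 = -68.892°.
θ = atan2( sin Δλ · cos φ₂ , cos φ₁ · sin φ₂ − sin φ₁ · cos φ₂ · cos Δλ )
  = atan2(-0.58647, 0.80485) = -36.080° → normalised to [0°, 360°): 323.920°.

324°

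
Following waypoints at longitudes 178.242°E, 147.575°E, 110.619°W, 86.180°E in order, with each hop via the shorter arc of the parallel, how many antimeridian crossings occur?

2

Leg 1: +178.242° → +147.575°, shortest Δλ = -30.667° (west) — does not cross 180°.
Leg 2: +147.575° → -110.619°, shortest Δλ = 101.806° (east) — crosses 180°.
Leg 3: -110.619° → +86.180°, shortest Δλ = -163.201° (west) — crosses 180°.
Total crossings: 2.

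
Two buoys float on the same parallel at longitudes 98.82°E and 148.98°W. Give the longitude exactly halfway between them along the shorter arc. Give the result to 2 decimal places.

Signed shortest Δλ from +98.82° to -148.98° is +112.20°.
Midpoint longitude = +98.82° + (+112.20°)/2 = +98.82° + 56.10° = +154.92°.
(The naïve average (+98.82 + -148.98)/2 = -25.08° is on the wrong side of the globe.)

154.92°E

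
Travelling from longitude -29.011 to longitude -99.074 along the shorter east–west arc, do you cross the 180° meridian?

Signed shortest Δλ = ((-99.074 − -29.011 + 180) mod 360) − 180 = -70.063°.
Going west by 70.063° from -29.011° reaches -99.074° without touching 180°.

No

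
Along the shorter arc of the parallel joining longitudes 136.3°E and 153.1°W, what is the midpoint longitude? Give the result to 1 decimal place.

171.6°E

Signed shortest Δλ from +136.3° to -153.1° is +70.6°.
Midpoint longitude = +136.3° + (+70.6°)/2 = +136.3° + 35.3° = +171.6°.
(The naïve average (+136.3 + -153.1)/2 = -8.4° is on the wrong side of the globe.)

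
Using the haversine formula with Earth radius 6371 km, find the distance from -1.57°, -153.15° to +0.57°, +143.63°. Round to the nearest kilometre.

7033 km

Δλ = 143.63 − -153.15 = 296.78°; wrapped into (−180°, 180°]: -63.22°.
Δφ = 0.57 − -1.57 = 2.14°.
a = sin²(Δφ/2) + cos φ₁ · cos φ₂ · sin²(Δλ/2) = 0.274949.
c = 2·atan2(√a, √(1−a)) = 1.10392 rad → d = 6371·c ≈ 7033.05 km.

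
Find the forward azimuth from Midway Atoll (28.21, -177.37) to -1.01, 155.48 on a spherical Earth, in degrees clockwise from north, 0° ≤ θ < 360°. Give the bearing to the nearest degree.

Δλ = 155.48 − -177.37 = 332.85°; wrapped into (−180°, 180°]: -27.15°.
θ = atan2( sin Δλ · cos φ₂ , cos φ₁ · sin φ₂ − sin φ₁ · cos φ₂ · cos Δλ )
  = atan2(-0.45625, -0.43609) = -133.706° → normalised to [0°, 360°): 226.294°.

226°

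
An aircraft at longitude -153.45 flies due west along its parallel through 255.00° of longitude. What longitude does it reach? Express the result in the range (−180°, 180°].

Start at -153.45°; shift −255.00° → -408.45°.
-408.45° lies outside (−180°, 180°]; add 360° → -48.45°.

-48.45°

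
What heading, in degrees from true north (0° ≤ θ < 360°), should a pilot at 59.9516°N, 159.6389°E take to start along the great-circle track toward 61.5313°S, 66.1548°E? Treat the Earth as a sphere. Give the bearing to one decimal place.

228.9°

Δλ = 66.1548 − 159.6389 = -93.4841°.
θ = atan2( sin Δλ · cos φ₂ , cos φ₁ · sin φ₂ − sin φ₁ · cos φ₂ · cos Δλ )
  = atan2(-0.47580, -0.41511) = -131.103° → normalised to [0°, 360°): 228.897°.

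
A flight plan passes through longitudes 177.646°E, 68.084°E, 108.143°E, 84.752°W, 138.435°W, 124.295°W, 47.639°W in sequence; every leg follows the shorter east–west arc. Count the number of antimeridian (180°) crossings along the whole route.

1

Leg 1: +177.646° → +68.084°, shortest Δλ = -109.562° (west) — does not cross 180°.
Leg 2: +68.084° → +108.143°, shortest Δλ = 40.059° (east) — does not cross 180°.
Leg 3: +108.143° → -84.752°, shortest Δλ = 167.105° (east) — crosses 180°.
Leg 4: -84.752° → -138.435°, shortest Δλ = -53.683° (west) — does not cross 180°.
Leg 5: -138.435° → -124.295°, shortest Δλ = 14.14° (east) — does not cross 180°.
Leg 6: -124.295° → -47.639°, shortest Δλ = 76.656° (east) — does not cross 180°.
Total crossings: 1.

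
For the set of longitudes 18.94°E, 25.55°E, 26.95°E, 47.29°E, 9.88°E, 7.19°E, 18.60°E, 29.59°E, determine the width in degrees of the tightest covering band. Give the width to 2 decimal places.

40.10°

Sort the longitudes: +7.19°, +9.88°, +18.60°, +18.94°, +25.55°, +26.95°, +29.59°, +47.29°.
Eastward gaps between consecutive values (wrapping around): 2.69°, 8.72°, 0.34°, 6.61°, 1.40°, 2.64°, 17.70°, 319.90°.
Largest gap = 319.90° ⇒ minimal covering band is its complement: 360° − 319.90° = 40.10°.
Band runs from +7.19° eastward to +47.29°.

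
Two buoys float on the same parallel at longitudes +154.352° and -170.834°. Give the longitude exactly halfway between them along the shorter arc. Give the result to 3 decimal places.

Signed shortest Δλ from +154.352° to -170.834° is +34.814°.
Midpoint longitude = +154.352° + (+34.814°)/2 = +154.352° + 17.407° = +171.759°.
(The naïve average (+154.352 + -170.834)/2 = -8.241° is on the wrong side of the globe.)

+171.759°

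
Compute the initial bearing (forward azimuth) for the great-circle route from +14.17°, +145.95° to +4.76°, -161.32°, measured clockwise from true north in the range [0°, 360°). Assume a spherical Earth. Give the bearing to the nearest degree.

95°

Δλ = -161.32 − 145.95 = -307.27°; wrapped into (−180°, 180°]: 52.73°.
θ = atan2( sin Δλ · cos φ₂ , cos φ₁ · sin φ₂ − sin φ₁ · cos φ₂ · cos Δλ )
  = atan2(0.79305, -0.06728) = 94.849° → normalised to [0°, 360°): 94.849°.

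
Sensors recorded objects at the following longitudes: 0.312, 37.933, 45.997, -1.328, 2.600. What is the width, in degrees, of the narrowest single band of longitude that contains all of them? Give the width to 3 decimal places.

47.325°

Sort the longitudes: -1.328°, +0.312°, +2.600°, +37.933°, +45.997°.
Eastward gaps between consecutive values (wrapping around): 1.640°, 2.288°, 35.333°, 8.064°, 312.675°.
Largest gap = 312.675° ⇒ minimal covering band is its complement: 360° − 312.675° = 47.325°.
Band runs from -1.328° eastward to +45.997°.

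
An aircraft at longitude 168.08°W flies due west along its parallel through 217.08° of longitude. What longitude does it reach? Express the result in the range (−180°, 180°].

25.16°W

Start at -168.08°; shift −217.08° → -385.16°.
-385.16° lies outside (−180°, 180°]; add 360° → -25.16°.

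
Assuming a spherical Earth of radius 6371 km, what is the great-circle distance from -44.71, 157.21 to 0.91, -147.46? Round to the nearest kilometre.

Δλ = -147.46 − 157.21 = -304.67°; wrapped into (−180°, 180°]: 55.33°.
Δφ = 0.91 − -44.71 = 45.62°.
a = sin²(Δφ/2) + cos φ₁ · cos φ₂ · sin²(Δλ/2) = 0.303478.
c = 2·atan2(√a, √(1−a)) = 1.16686 rad → d = 6371·c ≈ 7434.05 km.

7434 km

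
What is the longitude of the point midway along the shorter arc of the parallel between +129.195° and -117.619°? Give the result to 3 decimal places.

-174.212°

Signed shortest Δλ from +129.195° to -117.619° is +113.186°.
Midpoint longitude = +129.195° + (+113.186°)/2 = +129.195° + 56.593° = +185.788°.
Normalise into (−180°, 180°]: -174.212°.
(The naïve average (+129.195 + -117.619)/2 = 5.788° is on the wrong side of the globe.)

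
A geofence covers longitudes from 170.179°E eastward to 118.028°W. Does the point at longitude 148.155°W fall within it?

Yes

Band width going east from +170.179° to -118.028°: ((-118.028 − 170.179) mod 360) = 71.793°.
Offset of -148.155° east of the west edge: ((-148.155 − 170.179) mod 360) = 41.666°.
41.666° ≤ 71.793° ⇒ inside.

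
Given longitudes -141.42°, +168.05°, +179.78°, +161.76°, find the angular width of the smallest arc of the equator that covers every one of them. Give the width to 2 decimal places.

Sort the longitudes: -141.42°, +161.76°, +168.05°, +179.78°.
Eastward gaps between consecutive values (wrapping around): 303.18°, 6.29°, 11.73°, 38.80°.
Largest gap = 303.18° ⇒ minimal covering band is its complement: 360° − 303.18° = 56.82°.
Band runs from +161.76° eastward to -141.42°, crossing the antimeridian.

56.82°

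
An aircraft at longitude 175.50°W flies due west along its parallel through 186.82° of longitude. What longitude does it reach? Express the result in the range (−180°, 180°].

2.32°W

Start at -175.50°; shift −186.82° → -362.32°.
-362.32° lies outside (−180°, 180°]; add 360° → -2.32°.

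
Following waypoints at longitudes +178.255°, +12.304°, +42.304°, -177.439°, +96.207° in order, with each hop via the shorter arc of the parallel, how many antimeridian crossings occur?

Leg 1: +178.255° → +12.304°, shortest Δλ = -165.951° (west) — does not cross 180°.
Leg 2: +12.304° → +42.304°, shortest Δλ = 30.0° (east) — does not cross 180°.
Leg 3: +42.304° → -177.439°, shortest Δλ = 140.257° (east) — crosses 180°.
Leg 4: -177.439° → +96.207°, shortest Δλ = -86.354° (west) — crosses 180°.
Total crossings: 2.

2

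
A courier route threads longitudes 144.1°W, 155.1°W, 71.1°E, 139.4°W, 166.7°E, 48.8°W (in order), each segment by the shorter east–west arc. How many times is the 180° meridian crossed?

Leg 1: -144.1° → -155.1°, shortest Δλ = -11.0° (west) — does not cross 180°.
Leg 2: -155.1° → +71.1°, shortest Δλ = -133.8° (west) — crosses 180°.
Leg 3: +71.1° → -139.4°, shortest Δλ = 149.5° (east) — crosses 180°.
Leg 4: -139.4° → +166.7°, shortest Δλ = -53.9° (west) — crosses 180°.
Leg 5: +166.7° → -48.8°, shortest Δλ = 144.5° (east) — crosses 180°.
Total crossings: 4.

4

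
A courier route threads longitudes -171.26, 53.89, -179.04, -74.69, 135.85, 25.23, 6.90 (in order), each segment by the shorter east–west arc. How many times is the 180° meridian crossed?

3

Leg 1: -171.26° → +53.89°, shortest Δλ = -134.85° (west) — crosses 180°.
Leg 2: +53.89° → -179.04°, shortest Δλ = 127.07° (east) — crosses 180°.
Leg 3: -179.04° → -74.69°, shortest Δλ = 104.35° (east) — does not cross 180°.
Leg 4: -74.69° → +135.85°, shortest Δλ = -149.46° (west) — crosses 180°.
Leg 5: +135.85° → +25.23°, shortest Δλ = -110.62° (west) — does not cross 180°.
Leg 6: +25.23° → +6.90°, shortest Δλ = -18.33° (west) — does not cross 180°.
Total crossings: 3.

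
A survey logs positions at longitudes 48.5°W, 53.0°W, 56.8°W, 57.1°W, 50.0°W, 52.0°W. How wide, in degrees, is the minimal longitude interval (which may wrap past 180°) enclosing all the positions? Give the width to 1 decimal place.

Sort the longitudes: -57.1°, -56.8°, -53.0°, -52.0°, -50.0°, -48.5°.
Eastward gaps between consecutive values (wrapping around): 0.3°, 3.8°, 1.0°, 2.0°, 1.5°, 351.4°.
Largest gap = 351.4° ⇒ minimal covering band is its complement: 360° − 351.4° = 8.6°.
Band runs from -57.1° eastward to -48.5°.

8.6°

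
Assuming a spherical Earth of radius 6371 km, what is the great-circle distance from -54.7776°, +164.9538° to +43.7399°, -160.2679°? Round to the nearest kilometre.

11437 km

Δλ = -160.2679 − 164.9538 = -325.2217°; wrapped into (−180°, 180°]: 34.7783°.
Δφ = 43.7399 − -54.7776 = 98.5175°.
a = sin²(Δφ/2) + cos φ₁ · cos φ₂ · sin²(Δλ/2) = 0.611274.
c = 2·atan2(√a, √(1−a)) = 1.79522 rad → d = 6371·c ≈ 11437.37 km.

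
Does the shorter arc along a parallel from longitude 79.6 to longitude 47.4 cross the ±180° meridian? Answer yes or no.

No

Signed shortest Δλ = ((47.4 − 79.6 + 180) mod 360) − 180 = -32.2°.
Going west by 32.2° from +79.6° reaches +47.4° without touching 180°.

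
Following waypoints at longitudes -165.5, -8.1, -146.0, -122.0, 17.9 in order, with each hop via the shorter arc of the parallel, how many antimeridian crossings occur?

Leg 1: -165.5° → -8.1°, shortest Δλ = 157.4° (east) — does not cross 180°.
Leg 2: -8.1° → -146.0°, shortest Δλ = -137.9° (west) — does not cross 180°.
Leg 3: -146.0° → -122.0°, shortest Δλ = 24.0° (east) — does not cross 180°.
Leg 4: -122.0° → +17.9°, shortest Δλ = 139.9° (east) — does not cross 180°.
Total crossings: 0.

0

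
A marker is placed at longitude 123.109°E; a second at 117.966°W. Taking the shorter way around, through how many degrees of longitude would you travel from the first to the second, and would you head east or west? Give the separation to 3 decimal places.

118.925° east

Raw difference: -117.966 − 123.109 = -241.075°.
Normalise into (−180°, 180°]: -241.075° + 360° = 118.925°.
Positive ⇒ the second point lies to the east; separation 118.925°.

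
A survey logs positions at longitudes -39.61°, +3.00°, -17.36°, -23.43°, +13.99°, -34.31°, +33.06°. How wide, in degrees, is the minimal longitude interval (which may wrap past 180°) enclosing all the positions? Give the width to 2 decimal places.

72.67°

Sort the longitudes: -39.61°, -34.31°, -23.43°, -17.36°, +3.00°, +13.99°, +33.06°.
Eastward gaps between consecutive values (wrapping around): 5.30°, 10.88°, 6.07°, 20.36°, 10.99°, 19.07°, 287.33°.
Largest gap = 287.33° ⇒ minimal covering band is its complement: 360° − 287.33° = 72.67°.
Band runs from -39.61° eastward to +33.06°.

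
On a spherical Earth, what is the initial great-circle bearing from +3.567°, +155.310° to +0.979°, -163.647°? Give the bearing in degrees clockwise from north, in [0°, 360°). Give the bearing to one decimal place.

92.6°

Δλ = -163.647 − 155.310 = -318.957°; wrapped into (−180°, 180°]: 41.043°.
θ = atan2( sin Δλ · cos φ₂ , cos φ₁ · sin φ₂ − sin φ₁ · cos φ₂ · cos Δλ )
  = atan2(0.65653, -0.02986) = 92.604° → normalised to [0°, 360°): 92.604°.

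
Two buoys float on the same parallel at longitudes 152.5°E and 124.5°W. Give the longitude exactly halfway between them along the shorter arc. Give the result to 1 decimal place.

166.0°W

Signed shortest Δλ from +152.5° to -124.5° is +83.0°.
Midpoint longitude = +152.5° + (+83.0°)/2 = +152.5° + 41.5° = +194.0°.
Normalise into (−180°, 180°]: -166.0°.
(The naïve average (+152.5 + -124.5)/2 = 14.0° is on the wrong side of the globe.)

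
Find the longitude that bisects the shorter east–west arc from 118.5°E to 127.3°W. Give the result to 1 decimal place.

Signed shortest Δλ from +118.5° to -127.3° is +114.2°.
Midpoint longitude = +118.5° + (+114.2°)/2 = +118.5° + 57.1° = +175.6°.
(The naïve average (+118.5 + -127.3)/2 = -4.4° is on the wrong side of the globe.)

175.6°E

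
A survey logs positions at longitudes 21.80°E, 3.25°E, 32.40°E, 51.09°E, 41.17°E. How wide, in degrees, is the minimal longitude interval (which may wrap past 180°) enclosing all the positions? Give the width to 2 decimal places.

47.84°

Sort the longitudes: +3.25°, +21.80°, +32.40°, +41.17°, +51.09°.
Eastward gaps between consecutive values (wrapping around): 18.55°, 10.60°, 8.77°, 9.92°, 312.16°.
Largest gap = 312.16° ⇒ minimal covering band is its complement: 360° − 312.16° = 47.84°.
Band runs from +3.25° eastward to +51.09°.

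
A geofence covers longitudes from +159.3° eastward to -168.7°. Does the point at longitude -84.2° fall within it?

No

Band width going east from +159.3° to -168.7°: ((-168.7 − 159.3) mod 360) = 32.0°.
Offset of -84.2° east of the west edge: ((-84.2 − 159.3) mod 360) = 116.5°.
116.5° > 32.0° ⇒ outside.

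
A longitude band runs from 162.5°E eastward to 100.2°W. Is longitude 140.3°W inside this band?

Band width going east from +162.5° to -100.2°: ((-100.2 − 162.5) mod 360) = 97.3°.
Offset of -140.3° east of the west edge: ((-140.3 − 162.5) mod 360) = 57.2°.
57.2° ≤ 97.3° ⇒ inside.

Yes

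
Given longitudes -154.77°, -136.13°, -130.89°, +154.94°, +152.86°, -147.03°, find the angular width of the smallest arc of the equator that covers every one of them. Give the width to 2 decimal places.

Sort the longitudes: -154.77°, -147.03°, -136.13°, -130.89°, +152.86°, +154.94°.
Eastward gaps between consecutive values (wrapping around): 7.74°, 10.90°, 5.24°, 283.75°, 2.08°, 50.29°.
Largest gap = 283.75° ⇒ minimal covering band is its complement: 360° − 283.75° = 76.25°.
Band runs from +152.86° eastward to -130.89°, crossing the antimeridian.

76.25°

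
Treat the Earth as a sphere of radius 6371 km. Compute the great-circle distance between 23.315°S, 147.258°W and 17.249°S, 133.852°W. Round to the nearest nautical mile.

Δλ = -133.852 − -147.258 = 13.406°.
Δφ = -17.249 − -23.315 = 6.066°.
a = sin²(Δφ/2) + cos φ₁ · cos φ₂ · sin²(Δλ/2) = 0.014749.
c = 2·atan2(√a, √(1−a)) = 0.24349 rad → d = 6371·c ≈ 1551.26 km ≈ 837.62 nmi.

838 nmi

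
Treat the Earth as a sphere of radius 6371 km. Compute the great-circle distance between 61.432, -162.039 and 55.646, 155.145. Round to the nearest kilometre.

2516 km

Δλ = 155.145 − -162.039 = 317.184°; wrapped into (−180°, 180°]: -42.816°.
Δφ = 55.646 − 61.432 = -5.786°.
a = sin²(Δφ/2) + cos φ₁ · cos φ₂ · sin²(Δλ/2) = 0.038500.
c = 2·atan2(√a, √(1−a)) = 0.39499 rad → d = 6371·c ≈ 2516.47 km.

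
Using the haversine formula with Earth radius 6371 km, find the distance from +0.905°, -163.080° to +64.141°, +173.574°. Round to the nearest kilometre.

Δλ = 173.574 − -163.080 = 336.654°; wrapped into (−180°, 180°]: -23.346°.
Δφ = 64.141 − 0.905 = 63.236°.
a = sin²(Δφ/2) + cos φ₁ · cos φ₂ · sin²(Δλ/2) = 0.292694.
c = 2·atan2(√a, √(1−a)) = 1.14328 rad → d = 6371·c ≈ 7283.84 km.

7284 km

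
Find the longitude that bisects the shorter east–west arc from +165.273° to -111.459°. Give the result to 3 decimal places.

-153.093°

Signed shortest Δλ from +165.273° to -111.459° is +83.268°.
Midpoint longitude = +165.273° + (+83.268°)/2 = +165.273° + 41.634° = +206.907°.
Normalise into (−180°, 180°]: -153.093°.
(The naïve average (+165.273 + -111.459)/2 = 26.907° is on the wrong side of the globe.)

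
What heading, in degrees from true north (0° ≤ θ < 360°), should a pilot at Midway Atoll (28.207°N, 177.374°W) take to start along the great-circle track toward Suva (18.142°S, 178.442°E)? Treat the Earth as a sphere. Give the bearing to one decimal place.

185.5°

Δλ = 178.442 − -177.374 = 355.816°; wrapped into (−180°, 180°]: -4.184°.
θ = atan2( sin Δλ · cos φ₂ , cos φ₁ · sin φ₂ − sin φ₁ · cos φ₂ · cos Δλ )
  = atan2(-0.06933, -0.72236) = -174.518° → normalised to [0°, 360°): 185.482°.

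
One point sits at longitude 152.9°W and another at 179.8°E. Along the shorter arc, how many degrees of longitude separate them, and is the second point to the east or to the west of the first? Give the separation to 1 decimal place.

27.3° west

Raw difference: 179.8 − -152.9 = 332.7°.
Normalise into (−180°, 180°]: 332.7° − 360° = -27.3°.
Negative ⇒ the second point lies to the west; separation 27.3°.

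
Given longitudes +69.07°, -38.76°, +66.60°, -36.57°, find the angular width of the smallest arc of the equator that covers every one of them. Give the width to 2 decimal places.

107.83°

Sort the longitudes: -38.76°, -36.57°, +66.60°, +69.07°.
Eastward gaps between consecutive values (wrapping around): 2.19°, 103.17°, 2.47°, 252.17°.
Largest gap = 252.17° ⇒ minimal covering band is its complement: 360° − 252.17° = 107.83°.
Band runs from -38.76° eastward to +69.07°.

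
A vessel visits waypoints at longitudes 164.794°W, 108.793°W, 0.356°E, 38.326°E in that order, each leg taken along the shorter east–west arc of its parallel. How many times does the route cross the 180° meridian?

0

Leg 1: -164.794° → -108.793°, shortest Δλ = 56.001° (east) — does not cross 180°.
Leg 2: -108.793° → +0.356°, shortest Δλ = 109.149° (east) — does not cross 180°.
Leg 3: +0.356° → +38.326°, shortest Δλ = 37.97° (east) — does not cross 180°.
Total crossings: 0.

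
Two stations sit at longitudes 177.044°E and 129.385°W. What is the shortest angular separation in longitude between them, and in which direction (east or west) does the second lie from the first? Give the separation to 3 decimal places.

53.571° east

Raw difference: -129.385 − 177.044 = -306.429°.
Normalise into (−180°, 180°]: -306.429° + 360° = 53.571°.
Positive ⇒ the second point lies to the east; separation 53.571°.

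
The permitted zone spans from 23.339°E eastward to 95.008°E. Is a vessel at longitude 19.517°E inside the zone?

No

Band width going east from +23.339° to +95.008°: ((95.008 − 23.339) mod 360) = 71.669°.
Offset of +19.517° east of the west edge: ((19.517 − 23.339) mod 360) = 356.178°.
356.178° > 71.669° ⇒ outside.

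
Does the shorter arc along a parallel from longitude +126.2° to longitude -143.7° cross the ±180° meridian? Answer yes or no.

Naïve |-143.7 − 126.2| = 269.9° > 180°, so the shorter arc goes the other way round — across 180°.
Signed shortest Δλ = ((-143.7 − 126.2 + 180) mod 360) − 180 = 90.1°.
Going east by 90.1° from +126.2° passes through 180° before reaching -143.7°.

Yes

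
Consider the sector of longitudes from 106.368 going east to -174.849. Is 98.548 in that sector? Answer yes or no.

No

Band width going east from +106.368° to -174.849°: ((-174.849 − 106.368) mod 360) = 78.783°.
Offset of +98.548° east of the west edge: ((98.548 − 106.368) mod 360) = 352.180°.
352.180° > 78.783° ⇒ outside.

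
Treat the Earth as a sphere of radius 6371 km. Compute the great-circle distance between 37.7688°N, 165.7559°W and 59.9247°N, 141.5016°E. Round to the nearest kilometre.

Δλ = 141.5016 − -165.7559 = 307.2575°; wrapped into (−180°, 180°]: -52.7425°.
Δφ = 59.9247 − 37.7688 = 22.1559°.
a = sin²(Δφ/2) + cos φ₁ · cos φ₂ · sin²(Δλ/2) = 0.115079.
c = 2·atan2(√a, √(1−a)) = 0.69220 rad → d = 6371·c ≈ 4410.02 km.

4410 km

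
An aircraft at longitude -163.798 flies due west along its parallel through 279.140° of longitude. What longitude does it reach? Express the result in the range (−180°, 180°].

-82.938°

Start at -163.798°; shift −279.140° → -442.938°.
-442.938° lies outside (−180°, 180°]; add 360° → -82.938°.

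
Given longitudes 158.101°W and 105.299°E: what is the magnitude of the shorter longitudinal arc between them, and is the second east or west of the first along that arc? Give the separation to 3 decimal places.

96.600° west

Raw difference: 105.299 − -158.101 = 263.4°.
Normalise into (−180°, 180°]: 263.4° − 360° = -96.6°.
Negative ⇒ the second point lies to the west; separation 96.600°.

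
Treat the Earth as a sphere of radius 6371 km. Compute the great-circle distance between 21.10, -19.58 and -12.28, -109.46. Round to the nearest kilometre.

Δλ = -109.46 − -19.58 = -89.88°.
Δφ = -12.28 − 21.10 = -33.38°.
a = sin²(Δφ/2) + cos φ₁ · cos φ₂ · sin²(Δλ/2) = 0.537329.
c = 2·atan2(√a, √(1−a)) = 1.64552 rad → d = 6371·c ≈ 10483.63 km.

10484 km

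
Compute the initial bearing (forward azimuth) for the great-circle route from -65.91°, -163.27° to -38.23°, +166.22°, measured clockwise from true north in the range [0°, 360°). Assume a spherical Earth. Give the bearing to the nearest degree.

312°

Δλ = 166.22 − -163.27 = 329.49°; wrapped into (−180°, 180°]: -30.51°.
θ = atan2( sin Δλ · cos φ₂ , cos φ₁ · sin φ₂ − sin φ₁ · cos φ₂ · cos Δλ )
  = atan2(-0.39881, 0.36524) = -47.515° → normalised to [0°, 360°): 312.485°.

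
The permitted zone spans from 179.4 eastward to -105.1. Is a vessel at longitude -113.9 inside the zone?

Band width going east from +179.4° to -105.1°: ((-105.1 − 179.4) mod 360) = 75.5°.
Offset of -113.9° east of the west edge: ((-113.9 − 179.4) mod 360) = 66.7°.
66.7° ≤ 75.5° ⇒ inside.

Yes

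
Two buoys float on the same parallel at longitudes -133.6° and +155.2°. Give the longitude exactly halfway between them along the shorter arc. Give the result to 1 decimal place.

Signed shortest Δλ from -133.6° to +155.2° is -71.2°.
Midpoint longitude = -133.6° + (-71.2°)/2 = -133.6° − 35.6° = -169.2°.
(The naïve average (-133.6 + +155.2)/2 = 10.8° is on the wrong side of the globe.)

-169.2°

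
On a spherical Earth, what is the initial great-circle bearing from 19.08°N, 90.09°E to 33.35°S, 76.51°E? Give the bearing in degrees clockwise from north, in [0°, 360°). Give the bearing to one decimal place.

Δλ = 76.51 − 90.09 = -13.58°.
θ = atan2( sin Δλ · cos φ₂ , cos φ₁ · sin φ₂ − sin φ₁ · cos φ₂ · cos Δλ )
  = atan2(-0.19614, -0.78498) = -165.971° → normalised to [0°, 360°): 194.029°.

194.0°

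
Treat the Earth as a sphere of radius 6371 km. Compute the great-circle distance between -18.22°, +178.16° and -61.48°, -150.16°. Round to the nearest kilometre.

5409 km

Δλ = -150.16 − 178.16 = -328.32°; wrapped into (−180°, 180°]: 31.68°.
Δφ = -61.48 − -18.22 = -43.26°.
a = sin²(Δφ/2) + cos φ₁ · cos φ₂ · sin²(Δλ/2) = 0.169663.
c = 2·atan2(√a, √(1−a)) = 0.84908 rad → d = 6371·c ≈ 5409.49 km.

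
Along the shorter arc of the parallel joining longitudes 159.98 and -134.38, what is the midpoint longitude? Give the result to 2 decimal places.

Signed shortest Δλ from +159.98° to -134.38° is +65.64°.
Midpoint longitude = +159.98° + (+65.64°)/2 = +159.98° + 32.82° = +192.80°.
Normalise into (−180°, 180°]: -167.20°.
(The naïve average (+159.98 + -134.38)/2 = 12.8° is on the wrong side of the globe.)

-167.20°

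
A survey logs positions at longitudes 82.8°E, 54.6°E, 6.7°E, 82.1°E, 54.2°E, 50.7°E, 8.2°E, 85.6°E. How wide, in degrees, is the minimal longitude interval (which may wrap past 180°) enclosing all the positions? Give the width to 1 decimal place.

Sort the longitudes: +6.7°, +8.2°, +50.7°, +54.2°, +54.6°, +82.1°, +82.8°, +85.6°.
Eastward gaps between consecutive values (wrapping around): 1.5°, 42.5°, 3.5°, 0.4°, 27.5°, 0.7°, 2.8°, 281.1°.
Largest gap = 281.1° ⇒ minimal covering band is its complement: 360° − 281.1° = 78.9°.
Band runs from +6.7° eastward to +85.6°.

78.9°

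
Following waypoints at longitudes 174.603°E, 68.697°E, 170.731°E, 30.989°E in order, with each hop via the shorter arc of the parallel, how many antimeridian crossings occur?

0

Leg 1: +174.603° → +68.697°, shortest Δλ = -105.906° (west) — does not cross 180°.
Leg 2: +68.697° → +170.731°, shortest Δλ = 102.034° (east) — does not cross 180°.
Leg 3: +170.731° → +30.989°, shortest Δλ = -139.742° (west) — does not cross 180°.
Total crossings: 0.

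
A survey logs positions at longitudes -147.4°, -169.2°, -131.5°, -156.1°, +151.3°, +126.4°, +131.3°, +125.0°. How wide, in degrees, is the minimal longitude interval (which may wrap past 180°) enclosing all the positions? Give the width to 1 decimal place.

103.5°

Sort the longitudes: -169.2°, -156.1°, -147.4°, -131.5°, +125.0°, +126.4°, +131.3°, +151.3°.
Eastward gaps between consecutive values (wrapping around): 13.1°, 8.7°, 15.9°, 256.5°, 1.4°, 4.9°, 20.0°, 39.5°.
Largest gap = 256.5° ⇒ minimal covering band is its complement: 360° − 256.5° = 103.5°.
Band runs from +125.0° eastward to -131.5°, crossing the antimeridian.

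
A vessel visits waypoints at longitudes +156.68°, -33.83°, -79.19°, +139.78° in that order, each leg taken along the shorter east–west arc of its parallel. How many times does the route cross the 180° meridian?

2

Leg 1: +156.68° → -33.83°, shortest Δλ = 169.49° (east) — crosses 180°.
Leg 2: -33.83° → -79.19°, shortest Δλ = -45.36° (west) — does not cross 180°.
Leg 3: -79.19° → +139.78°, shortest Δλ = -141.03° (west) — crosses 180°.
Total crossings: 2.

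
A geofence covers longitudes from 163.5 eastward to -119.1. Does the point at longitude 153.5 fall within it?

No

Band width going east from +163.5° to -119.1°: ((-119.1 − 163.5) mod 360) = 77.4°.
Offset of +153.5° east of the west edge: ((153.5 − 163.5) mod 360) = 350.0°.
350.0° > 77.4° ⇒ outside.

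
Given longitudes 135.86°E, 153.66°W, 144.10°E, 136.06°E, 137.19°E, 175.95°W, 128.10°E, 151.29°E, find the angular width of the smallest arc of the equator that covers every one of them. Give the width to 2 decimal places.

Sort the longitudes: -175.95°, -153.66°, +128.10°, +135.86°, +136.06°, +137.19°, +144.10°, +151.29°.
Eastward gaps between consecutive values (wrapping around): 22.29°, 281.76°, 7.76°, 0.20°, 1.13°, 6.91°, 7.19°, 32.76°.
Largest gap = 281.76° ⇒ minimal covering band is its complement: 360° − 281.76° = 78.24°.
Band runs from +128.10° eastward to -153.66°, crossing the antimeridian.

78.24°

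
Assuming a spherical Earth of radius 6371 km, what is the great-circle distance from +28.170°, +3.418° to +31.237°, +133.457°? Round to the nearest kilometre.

Δλ = 133.457 − 3.418 = 130.039°.
Δφ = 31.237 − 28.170 = 3.067°.
a = sin²(Δφ/2) + cos φ₁ · cos φ₂ · sin²(Δλ/2) = 0.620040.
c = 2·atan2(√a, √(1−a)) = 1.81324 rad → d = 6371·c ≈ 11552.18 km.

11552 km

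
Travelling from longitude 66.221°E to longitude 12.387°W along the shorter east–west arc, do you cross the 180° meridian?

No

Signed shortest Δλ = ((-12.387 − 66.221 + 180) mod 360) − 180 = -78.608°.
Going west by 78.608° from +66.221° reaches -12.387° without touching 180°.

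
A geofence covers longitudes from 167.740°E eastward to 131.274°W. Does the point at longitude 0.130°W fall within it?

No

Band width going east from +167.740° to -131.274°: ((-131.274 − 167.740) mod 360) = 60.986°.
Offset of -0.130° east of the west edge: ((-0.130 − 167.740) mod 360) = 192.130°.
192.130° > 60.986° ⇒ outside.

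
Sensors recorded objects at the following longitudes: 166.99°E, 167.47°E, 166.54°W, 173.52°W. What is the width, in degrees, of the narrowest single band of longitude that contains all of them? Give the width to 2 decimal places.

26.47°

Sort the longitudes: -173.52°, -166.54°, +166.99°, +167.47°.
Eastward gaps between consecutive values (wrapping around): 6.98°, 333.53°, 0.48°, 19.01°.
Largest gap = 333.53° ⇒ minimal covering band is its complement: 360° − 333.53° = 26.47°.
Band runs from +166.99° eastward to -166.54°, crossing the antimeridian.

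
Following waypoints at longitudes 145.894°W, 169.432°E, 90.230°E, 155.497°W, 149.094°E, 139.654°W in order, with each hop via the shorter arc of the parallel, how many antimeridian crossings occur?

4

Leg 1: -145.894° → +169.432°, shortest Δλ = -44.674° (west) — crosses 180°.
Leg 2: +169.432° → +90.230°, shortest Δλ = -79.202° (west) — does not cross 180°.
Leg 3: +90.230° → -155.497°, shortest Δλ = 114.273° (east) — crosses 180°.
Leg 4: -155.497° → +149.094°, shortest Δλ = -55.409° (west) — crosses 180°.
Leg 5: +149.094° → -139.654°, shortest Δλ = 71.252° (east) — crosses 180°.
Total crossings: 4.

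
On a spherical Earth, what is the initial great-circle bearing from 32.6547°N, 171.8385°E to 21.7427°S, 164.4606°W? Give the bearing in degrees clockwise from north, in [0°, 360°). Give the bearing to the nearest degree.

Δλ = -164.4606 − 171.8385 = -336.2991°; wrapped into (−180°, 180°]: 23.7009°.
θ = atan2( sin Δλ · cos φ₂ , cos φ₁ · sin φ₂ − sin φ₁ · cos φ₂ · cos Δλ )
  = atan2(0.37337, -0.77080) = 154.155° → normalised to [0°, 360°): 154.155°.

154°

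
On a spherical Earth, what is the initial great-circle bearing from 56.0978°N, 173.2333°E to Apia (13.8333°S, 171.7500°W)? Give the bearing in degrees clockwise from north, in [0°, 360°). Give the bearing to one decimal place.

164.6°

Δλ = -171.7500 − 173.2333 = -344.9833°; wrapped into (−180°, 180°]: 15.0167°.
θ = atan2( sin Δλ · cos φ₂ , cos φ₁ · sin φ₂ − sin φ₁ · cos φ₂ · cos Δλ )
  = atan2(0.25159, -0.91176) = 164.574° → normalised to [0°, 360°): 164.574°.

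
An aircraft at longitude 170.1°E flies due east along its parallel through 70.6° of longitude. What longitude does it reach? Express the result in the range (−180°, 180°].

Start at +170.1°; shift +70.6° → +240.7°.
+240.7° lies outside (−180°, 180°]; subtract 360° → -119.3°.

119.3°W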